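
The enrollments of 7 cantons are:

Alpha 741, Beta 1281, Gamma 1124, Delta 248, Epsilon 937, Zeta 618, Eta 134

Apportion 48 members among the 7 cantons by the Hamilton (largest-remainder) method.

Alpha 7; Beta 12; Gamma 11; Delta 2; Epsilon 9; Zeta 6; Eta 1

The standard divisor is 5083/48 ≈ 105.896.
Standard quotas: Alpha 6.997, Beta 12.097, Gamma 10.614, Delta 2.342, Epsilon 8.848, Zeta 5.836, Eta 1.265.
Lower quotas: Alpha 6, Beta 12, Gamma 10, Delta 2, Epsilon 8, Zeta 5, Eta 1 (sum 44, leaving 4 seats).
Remainders in descending order: Alpha 0.997, Epsilon 0.848, Zeta 0.836, Gamma 0.614, Delta 0.342, Eta 0.265, Beta 0.097.
The surplus seats go to Alpha, Epsilon, Zeta, Gamma.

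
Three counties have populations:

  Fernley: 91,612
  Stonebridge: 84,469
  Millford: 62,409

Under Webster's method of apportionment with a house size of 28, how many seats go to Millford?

7

Standard divisor 238490/28 ≈ 8517.5; standard quotas: Fernley 10.756, Stonebridge 9.917, Millford 7.327.
Rounding to the nearest integer gives Fernley 11, Stonebridge 10, Millford 7 — total 28, matching the house size, so no adjustment is needed.
Millford receives 7.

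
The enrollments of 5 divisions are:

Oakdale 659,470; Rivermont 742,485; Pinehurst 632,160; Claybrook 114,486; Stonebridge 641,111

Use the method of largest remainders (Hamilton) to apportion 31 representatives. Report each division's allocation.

Oakdale 8, Rivermont 8, Pinehurst 7, Claybrook 1, Stonebridge 7

Total 2789712; standard divisor 2789712/31 ≈ 89990.71.
Standard quotas: Oakdale 7.3282, Rivermont 8.2507, Pinehurst 7.0247, Claybrook 1.2722, Stonebridge 7.1242.
Lower quotas: Oakdale 7, Rivermont 8, Pinehurst 7, Claybrook 1, Stonebridge 7 (sum 30, leaving 1 seat).
Remainders in descending order: Oakdale 0.3282, Claybrook 0.2722, Rivermont 0.2507, Stonebridge 0.1242, Pinehurst 0.0247.
Largest remainder: Oakdale receives the extra seat.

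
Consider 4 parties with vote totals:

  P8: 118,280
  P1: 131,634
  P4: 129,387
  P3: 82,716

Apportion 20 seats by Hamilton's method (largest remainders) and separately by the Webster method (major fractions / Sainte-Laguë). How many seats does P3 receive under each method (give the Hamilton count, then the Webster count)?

Hamilton: P8 5, P1 6, P4 6, P3 3.
Webster: P8 5, P1 6, P4 5, P3 4.
P3 gets 3 under Hamilton and 4 under Webster.

3 and 4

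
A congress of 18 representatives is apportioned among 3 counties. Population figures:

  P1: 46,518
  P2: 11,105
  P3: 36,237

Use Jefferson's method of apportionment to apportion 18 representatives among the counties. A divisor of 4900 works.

With modified divisor 4900: modified quotas P1 9.493, P2 2.266, P3 7.395.
Rounding down: P1 9, P2 2, P3 7 (total 18).

P1=9, P2=2, P3=7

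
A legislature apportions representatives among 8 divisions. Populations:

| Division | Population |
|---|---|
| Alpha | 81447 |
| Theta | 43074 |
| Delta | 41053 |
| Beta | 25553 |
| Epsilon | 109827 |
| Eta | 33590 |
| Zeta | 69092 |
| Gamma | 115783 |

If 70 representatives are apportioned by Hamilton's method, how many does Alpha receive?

Total 519419; standard divisor 519419/70 ≈ 7420.271.
Standard quotas: Alpha 10.9763, Theta 5.8049, Delta 5.5325, Beta 3.4437, Epsilon 14.8009, Eta 4.5268, Zeta 9.3112, Gamma 15.6036.
Lower quotas: Alpha 10, Theta 5, Delta 5, Beta 3, Epsilon 14, Eta 4, Zeta 9, Gamma 15 (sum 65, leaving 5 seats).
Remainders in descending order: Alpha 0.9763, Theta 0.8049, Epsilon 0.8009, Gamma 0.6036, Delta 0.5325, Eta 0.5268, Beta 0.4437, Zeta 0.3112.
The surplus seats go to Alpha, Theta, Epsilon, Gamma, Delta.
Alpha receives 11.

11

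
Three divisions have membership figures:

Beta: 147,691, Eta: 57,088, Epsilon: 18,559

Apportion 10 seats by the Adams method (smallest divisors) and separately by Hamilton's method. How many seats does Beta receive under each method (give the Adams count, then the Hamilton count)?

Adams: Beta 6, Eta 3, Epsilon 1.
Hamilton: Beta 7, Eta 2, Epsilon 1.
Beta gets 6 under Adams and 7 under Hamilton.

6 and 7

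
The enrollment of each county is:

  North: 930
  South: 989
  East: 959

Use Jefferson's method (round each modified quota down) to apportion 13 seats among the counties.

North 4, South 5, East 4

Standard divisor 2878/13 ≈ 221.385; standard quotas: North 4.201, South 4.467, East 4.332.
Rounding down gives 4, 4, 4 = 12 seats, so the divisor must be adjusted.
With modified divisor 195: modified quotas North 4.769, South 5.072, East 4.918.
Rounding down: North 4, South 5, East 4 (total 13).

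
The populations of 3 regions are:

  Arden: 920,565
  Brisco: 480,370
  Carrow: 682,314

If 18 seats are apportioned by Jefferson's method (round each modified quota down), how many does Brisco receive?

Standard divisor 2083249/18 ≈ 115736.056; standard quotas: Arden 7.954, Brisco 4.151, Carrow 5.895.
Rounding down gives 7, 4, 5 = 16 seats, so the divisor must be adjusted.
With modified divisor 108000: modified quotas Arden 8.524, Brisco 4.448, Carrow 6.318.
Rounding down: Arden 8, Brisco 4, Carrow 6 (total 18).
Brisco receives 4.

4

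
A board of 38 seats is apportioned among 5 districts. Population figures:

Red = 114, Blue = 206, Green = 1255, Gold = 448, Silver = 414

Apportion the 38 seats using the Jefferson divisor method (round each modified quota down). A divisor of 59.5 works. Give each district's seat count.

Red 1, Blue 3, Green 21, Gold 7, Silver 6

With modified divisor 59.5: modified quotas Red 1.916, Blue 3.462, Green 21.092, Gold 7.529, Silver 6.958.
Rounding down: Red 1, Blue 3, Green 21, Gold 7, Silver 6 (total 38).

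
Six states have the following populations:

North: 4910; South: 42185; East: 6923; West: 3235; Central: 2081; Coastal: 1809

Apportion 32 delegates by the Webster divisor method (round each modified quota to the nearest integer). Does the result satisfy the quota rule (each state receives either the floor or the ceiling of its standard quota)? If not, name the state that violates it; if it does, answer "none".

South

Standard quotas: North 2.570, South 22.078, East 3.623, West 1.693, Central 1.089, Coastal 0.947.
Webster allocation: North 3, South 21, East 4, West 2, Central 1, Coastal 1.
South has quota 22.078 (lower 22, upper 23) but receives 21 — outside the quota interval.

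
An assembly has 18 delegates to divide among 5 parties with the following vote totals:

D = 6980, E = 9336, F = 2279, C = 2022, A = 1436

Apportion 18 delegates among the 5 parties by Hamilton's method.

Standard divisor: 22053 ÷ 18 ≈ 1225.167.
Standard quotas: D 5.6972, E 7.6202, F 1.8602, C 1.6504, A 1.1721.
Lower quotas: D 5, E 7, F 1, C 1, A 1 (sum 15, leaving 3 seats).
Remainders in descending order: F 0.8602, D 0.6972, C 0.6504, E 0.6202, A 0.1721.
Largest remainders: F, D, C receive the extra seats.

D 6; E 7; F 2; C 2; A 1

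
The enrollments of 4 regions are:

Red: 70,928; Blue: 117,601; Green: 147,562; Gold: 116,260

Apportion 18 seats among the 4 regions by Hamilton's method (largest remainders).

Red 3, Blue 5, Green 6, Gold 4

Standard divisor: 452351 ÷ 18 ≈ 25130.611.
Standard quotas: Red 2.8224, Blue 4.6796, Green 5.8718, Gold 4.6262.
Lower quotas: Red 2, Blue 4, Green 5, Gold 4 (sum 15, leaving 3 seats).
Remainders in descending order: Green 0.8718, Red 0.8224, Blue 0.6796, Gold 0.6262.
The surplus seats go to Green, Red, Blue.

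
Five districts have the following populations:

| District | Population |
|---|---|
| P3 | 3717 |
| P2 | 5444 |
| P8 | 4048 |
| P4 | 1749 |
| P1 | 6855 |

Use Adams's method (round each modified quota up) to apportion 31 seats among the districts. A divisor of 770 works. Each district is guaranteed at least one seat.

P3=5; P2=8; P8=6; P4=3; P1=9

With modified divisor 770: modified quotas P3 4.827, P2 7.070, P8 5.257, P4 2.271, P1 8.903.
Rounding up: P3 5, P2 8, P8 6, P4 3, P1 9 (total 31).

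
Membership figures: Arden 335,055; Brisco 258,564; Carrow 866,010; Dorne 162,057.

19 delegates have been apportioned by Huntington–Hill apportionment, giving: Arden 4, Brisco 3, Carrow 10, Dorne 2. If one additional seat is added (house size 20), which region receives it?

Priority for the next seat is population ÷ (√(s·(s+1))).
Priorities: Arden 74920.576, Brisco 74640.998, Carrow 82570.814, Dorne 66159.493.
Highest priority: Carrow.

Carrow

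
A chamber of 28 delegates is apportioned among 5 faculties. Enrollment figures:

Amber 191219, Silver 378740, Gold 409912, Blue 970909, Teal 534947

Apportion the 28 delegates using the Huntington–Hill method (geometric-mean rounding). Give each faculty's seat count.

Amber 2, Silver 4, Gold 5, Blue 11, Teal 6

With divisor 88174: modified quotas Amber 2.169, Silver 4.295, Gold 4.649, Blue 11.011, Teal 6.067.
Geometric-mean thresholds: Amber √(2·3)=2.449, Silver √(4·5)=4.472, Gold √(4·5)=4.472, Blue √(11·12)=11.489, Teal √(6·7)=6.481.
Each quota rounded against its threshold gives Amber 2, Silver 4, Gold 5, Blue 11, Teal 6 (total 28).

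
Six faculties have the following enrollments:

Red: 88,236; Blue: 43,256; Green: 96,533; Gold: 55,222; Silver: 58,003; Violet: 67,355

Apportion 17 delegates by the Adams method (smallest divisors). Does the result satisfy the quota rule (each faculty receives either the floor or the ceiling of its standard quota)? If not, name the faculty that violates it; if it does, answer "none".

none

Standard quotas: Red 3.671, Blue 1.800, Green 4.016, Gold 2.298, Silver 2.413, Violet 2.802.
Adams allocation: Red 4, Blue 2, Green 4, Gold 2, Silver 2, Violet 3.
Every allocation lies between the lower and upper quota.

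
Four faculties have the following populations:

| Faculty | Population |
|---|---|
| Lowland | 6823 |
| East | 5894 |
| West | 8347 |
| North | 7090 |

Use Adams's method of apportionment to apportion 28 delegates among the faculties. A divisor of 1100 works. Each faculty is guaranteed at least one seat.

With modified divisor 1100: modified quotas Lowland 6.203, East 5.358, West 7.588, North 6.445.
Rounding up: Lowland 7, East 6, West 8, North 7 (total 28).

Lowland 7, East 6, West 8, North 7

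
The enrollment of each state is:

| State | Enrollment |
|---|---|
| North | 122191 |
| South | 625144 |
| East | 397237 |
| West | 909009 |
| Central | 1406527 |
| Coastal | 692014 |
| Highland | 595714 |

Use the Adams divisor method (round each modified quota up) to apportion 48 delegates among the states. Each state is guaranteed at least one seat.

Standard divisor 4747836/48 ≈ 98913.25; standard quotas: North 1.235, South 6.320, East 4.016, West 9.190, Central 14.220, Coastal 6.996, Highland 6.023.
Rounding up gives 2, 7, 5, 10, 15, 7, 7 = 53 seats, so the divisor must be adjusted.
With modified divisor 106200: modified quotas North 1.151, South 5.886, East 3.740, West 8.559, Central 13.244, Coastal 6.516, Highland 5.609.
Rounding up: North 2, South 6, East 4, West 9, Central 14, Coastal 7, Highland 6 (total 48).

North=2, South=6, East=4, West=9, Central=14, Coastal=7, Highland=6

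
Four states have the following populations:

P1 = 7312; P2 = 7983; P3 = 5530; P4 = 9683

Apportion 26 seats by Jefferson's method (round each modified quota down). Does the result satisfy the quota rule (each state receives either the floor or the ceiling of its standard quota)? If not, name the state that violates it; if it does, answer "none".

none

Standard quotas: P1 6.232, P2 6.803, P3 4.713, P4 8.252.
Jefferson allocation: P1 6, P2 7, P3 5, P4 8.
Every allocation lies between the lower and upper quota.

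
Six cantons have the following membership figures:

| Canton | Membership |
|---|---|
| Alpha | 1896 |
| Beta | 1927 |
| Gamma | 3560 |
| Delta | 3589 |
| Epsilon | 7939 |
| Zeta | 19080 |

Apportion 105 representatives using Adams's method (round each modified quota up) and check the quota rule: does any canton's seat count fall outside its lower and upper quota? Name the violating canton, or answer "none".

Standard quotas: Alpha 5.240, Beta 5.326, Gamma 9.839, Delta 9.919, Epsilon 21.942, Zeta 52.734.
Adams allocation: Alpha 6, Beta 6, Gamma 10, Delta 10, Epsilon 22, Zeta 51.
Zeta has quota 52.734 (lower 52, upper 53) but receives 51 — outside the quota interval.

Zeta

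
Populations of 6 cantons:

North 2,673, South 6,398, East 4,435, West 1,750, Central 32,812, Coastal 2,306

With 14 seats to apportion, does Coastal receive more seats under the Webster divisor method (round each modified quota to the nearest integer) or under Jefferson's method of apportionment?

Webster

Webster: North 1, South 2, East 1, West 0, Central 9, Coastal 1.
Jefferson: North 0, South 2, East 1, West 0, Central 11, Coastal 0.
Coastal gets 1 under Webster and 0 under Jefferson.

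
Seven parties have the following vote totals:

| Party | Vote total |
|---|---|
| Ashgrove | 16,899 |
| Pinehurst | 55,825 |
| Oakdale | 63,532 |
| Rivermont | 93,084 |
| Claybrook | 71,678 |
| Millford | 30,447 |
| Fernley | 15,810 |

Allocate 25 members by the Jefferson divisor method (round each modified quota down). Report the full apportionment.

Standard divisor 347275/25 ≈ 13891; standard quotas: Ashgrove 1.217, Pinehurst 4.019, Oakdale 4.574, Rivermont 6.701, Claybrook 5.160, Millford 2.192, Fernley 1.138.
Rounding down gives 1, 4, 4, 6, 5, 2, 1 = 23 seats, so the divisor must be adjusted.
With modified divisor 12300: modified quotas Ashgrove 1.374, Pinehurst 4.539, Oakdale 5.165, Rivermont 7.568, Claybrook 5.827, Millford 2.475, Fernley 1.285.
Rounding down: Ashgrove 1, Pinehurst 4, Oakdale 5, Rivermont 7, Claybrook 5, Millford 2, Fernley 1 (total 25).

Ashgrove 1, Pinehurst 4, Oakdale 5, Rivermont 7, Claybrook 5, Millford 2, Fernley 1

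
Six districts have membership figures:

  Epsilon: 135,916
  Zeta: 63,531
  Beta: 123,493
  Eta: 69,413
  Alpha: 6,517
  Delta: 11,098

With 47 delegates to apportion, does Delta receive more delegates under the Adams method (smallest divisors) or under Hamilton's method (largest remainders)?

Adams

Adams: Epsilon 15, Zeta 7, Beta 14, Eta 8, Alpha 1, Delta 2.
Hamilton: Epsilon 16, Zeta 7, Beta 14, Eta 8, Alpha 1, Delta 1.
Delta gets 2 under Adams and 1 under Hamilton.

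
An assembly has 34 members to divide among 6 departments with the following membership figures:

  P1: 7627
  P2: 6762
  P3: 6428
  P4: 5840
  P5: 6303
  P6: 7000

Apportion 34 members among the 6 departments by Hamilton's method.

P1=7; P2=6; P3=5; P4=5; P5=5; P6=6

Standard divisor: 39960 ÷ 34 ≈ 1175.294.
Standard quotas: P1 6.4894, P2 5.7535, P3 5.4693, P4 4.9690, P5 5.3629, P6 5.9560.
Lower quotas: P1 6, P2 5, P3 5, P4 4, P5 5, P6 5 (sum 30, leaving 4 seats).
Remainders in descending order: P4 0.9690, P6 0.9560, P2 0.7535, P1 0.4894, P3 0.4693, P5 0.3629.
Largest remainders: P4, P6, P2, P1 receive the extra seats.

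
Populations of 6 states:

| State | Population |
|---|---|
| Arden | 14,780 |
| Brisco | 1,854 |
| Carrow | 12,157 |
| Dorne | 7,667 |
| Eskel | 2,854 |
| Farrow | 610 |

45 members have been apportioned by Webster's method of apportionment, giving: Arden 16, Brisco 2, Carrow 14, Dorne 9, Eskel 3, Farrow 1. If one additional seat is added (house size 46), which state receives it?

Arden

Priority for the next seat is population ÷ (current seats + 0.5).
Priorities: Arden 895.758, Brisco 741.600, Carrow 838.414, Dorne 807.053, Eskel 815.429, Farrow 406.667.
Highest priority: Arden.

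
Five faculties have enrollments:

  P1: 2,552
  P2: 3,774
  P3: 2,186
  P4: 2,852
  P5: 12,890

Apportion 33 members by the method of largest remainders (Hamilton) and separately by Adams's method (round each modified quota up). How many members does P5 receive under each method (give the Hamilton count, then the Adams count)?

18 and 17

Hamilton: P1 3, P2 5, P3 3, P4 4, P5 18.
Adams: P1 4, P2 5, P3 3, P4 4, P5 17.
P5 gets 18 under Hamilton and 17 under Adams.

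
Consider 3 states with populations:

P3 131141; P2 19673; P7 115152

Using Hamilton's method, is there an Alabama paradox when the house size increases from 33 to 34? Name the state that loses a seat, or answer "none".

P2

At 33 seats: P3 16, P2 3, P7 14.
At 34 seats: P3 17, P2 2, P7 15.
P2 drops from 3 to 2.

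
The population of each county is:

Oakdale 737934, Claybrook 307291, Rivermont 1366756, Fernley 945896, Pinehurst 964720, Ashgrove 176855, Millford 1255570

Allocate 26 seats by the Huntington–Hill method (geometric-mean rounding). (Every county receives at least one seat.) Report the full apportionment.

Oakdale=3, Claybrook=2, Rivermont=6, Fernley=4, Pinehurst=4, Ashgrove=1, Millford=6

With divisor 216503: modified quotas Oakdale 3.408, Claybrook 1.419, Rivermont 6.313, Fernley 4.369, Pinehurst 4.456, Ashgrove 0.817, Millford 5.799.
Geometric-mean thresholds: Oakdale √(3·4)=3.464, Claybrook √(1·2)=1.414, Rivermont √(6·7)=6.481, Fernley √(4·5)=4.472, Pinehurst √(4·5)=4.472, Ashgrove (min 1), Millford √(5·6)=5.477.
Each quota rounded against its threshold gives Oakdale 3, Claybrook 2, Rivermont 6, Fernley 4, Pinehurst 4, Ashgrove 1, Millford 6 (total 26).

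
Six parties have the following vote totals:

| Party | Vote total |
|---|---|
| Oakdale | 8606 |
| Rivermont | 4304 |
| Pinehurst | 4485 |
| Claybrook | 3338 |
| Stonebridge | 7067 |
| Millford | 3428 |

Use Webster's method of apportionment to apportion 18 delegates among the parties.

Standard divisor 31228/18 ≈ 1734.889; standard quotas: Oakdale 4.961, Rivermont 2.481, Pinehurst 2.585, Claybrook 1.924, Stonebridge 4.073, Millford 1.976.
Rounding to the nearest integer gives Oakdale 5, Rivermont 2, Pinehurst 3, Claybrook 2, Stonebridge 4, Millford 2 — total 18, matching the house size, so no adjustment is needed.

Oakdale 5; Rivermont 2; Pinehurst 3; Claybrook 2; Stonebridge 4; Millford 2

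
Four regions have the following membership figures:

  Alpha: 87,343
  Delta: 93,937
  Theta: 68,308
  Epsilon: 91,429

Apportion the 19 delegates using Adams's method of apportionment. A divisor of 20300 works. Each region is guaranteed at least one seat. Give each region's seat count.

Alpha 5, Delta 5, Theta 4, Epsilon 5

With modified divisor 20300: modified quotas Alpha 4.303, Delta 4.627, Theta 3.365, Epsilon 4.504.
Rounding up: Alpha 5, Delta 5, Theta 4, Epsilon 5 (total 19).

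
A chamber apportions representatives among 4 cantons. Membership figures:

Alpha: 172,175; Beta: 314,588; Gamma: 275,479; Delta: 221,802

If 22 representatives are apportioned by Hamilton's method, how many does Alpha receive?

Total 984044; standard divisor 984044/22 ≈ 44729.273.
Standard quotas: Alpha 3.8493, Beta 7.0332, Gamma 6.1588, Delta 4.9588.
Lower quotas: Alpha 3, Beta 7, Gamma 6, Delta 4 (sum 20, leaving 2 seats).
Remainders in descending order: Delta 0.9588, Alpha 0.8493, Gamma 0.1588, Beta 0.0332.
The surplus seats go to Delta, Alpha.
Alpha receives 4.

4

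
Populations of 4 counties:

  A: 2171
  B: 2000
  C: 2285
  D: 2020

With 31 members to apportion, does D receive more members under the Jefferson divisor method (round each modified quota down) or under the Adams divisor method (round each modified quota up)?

Jefferson: A 8, B 7, C 9, D 7.
Adams: A 8, B 7, C 8, D 8.
D gets 7 under Jefferson and 8 under Adams.

Adams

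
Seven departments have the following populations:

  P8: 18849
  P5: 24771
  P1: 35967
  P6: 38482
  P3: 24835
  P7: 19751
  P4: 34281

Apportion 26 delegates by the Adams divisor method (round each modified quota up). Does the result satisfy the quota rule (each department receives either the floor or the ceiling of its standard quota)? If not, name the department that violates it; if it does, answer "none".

none

Standard quotas: P8 2.488, P5 3.270, P1 4.748, P6 5.080, P3 3.279, P7 2.608, P4 4.526.
Adams allocation: P8 3, P5 3, P1 5, P6 5, P3 3, P7 3, P4 4.
Every allocation lies between the lower and upper quota.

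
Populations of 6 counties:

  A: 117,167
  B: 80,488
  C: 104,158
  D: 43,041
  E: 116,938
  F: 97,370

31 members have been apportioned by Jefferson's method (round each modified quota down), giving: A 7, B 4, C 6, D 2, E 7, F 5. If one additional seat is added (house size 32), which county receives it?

F

Priority for the next seat is population ÷ (current seats + 1).
Priorities: A 14645.875, B 16097.600, C 14879.714, D 14347.000, E 14617.250, F 16228.333.
Highest priority: F.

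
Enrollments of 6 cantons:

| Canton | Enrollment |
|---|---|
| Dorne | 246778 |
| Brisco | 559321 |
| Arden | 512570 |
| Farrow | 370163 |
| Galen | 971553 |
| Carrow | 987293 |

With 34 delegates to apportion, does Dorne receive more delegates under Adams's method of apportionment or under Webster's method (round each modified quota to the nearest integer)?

Adams: Dorne 3, Brisco 5, Arden 5, Farrow 4, Galen 8, Carrow 9.
Webster: Dorne 2, Brisco 5, Arden 5, Farrow 4, Galen 9, Carrow 9.
Dorne gets 3 under Adams and 2 under Webster.

Adams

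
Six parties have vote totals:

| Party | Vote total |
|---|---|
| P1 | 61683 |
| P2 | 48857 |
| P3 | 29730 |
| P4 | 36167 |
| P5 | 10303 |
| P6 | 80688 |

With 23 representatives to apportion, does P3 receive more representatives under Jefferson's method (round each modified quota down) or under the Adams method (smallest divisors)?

Jefferson: P1 6, P2 4, P3 2, P4 3, P5 1, P6 7.
Adams: P1 5, P2 4, P3 3, P4 3, P5 1, P6 7.
P3 gets 2 under Jefferson and 3 under Adams.

Adams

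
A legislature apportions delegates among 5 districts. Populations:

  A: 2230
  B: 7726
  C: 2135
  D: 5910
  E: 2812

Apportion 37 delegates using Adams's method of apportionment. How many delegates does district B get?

14

Standard divisor 20813/37 ≈ 562.514; standard quotas: A 3.964, B 13.735, C 3.795, D 10.506, E 4.999.
Rounding up gives 4, 14, 4, 11, 5 = 38 seats, so the divisor must be adjusted.
With modified divisor 593: modified quotas A 3.761, B 13.029, C 3.600, D 9.966, E 4.742.
Rounding up: A 4, B 14, C 4, D 10, E 5 (total 37).
B receives 14.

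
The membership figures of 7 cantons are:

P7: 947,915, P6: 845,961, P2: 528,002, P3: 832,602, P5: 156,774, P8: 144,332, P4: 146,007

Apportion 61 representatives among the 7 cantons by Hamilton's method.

P7 16, P6 14, P2 9, P3 14, P5 3, P8 2, P4 3

The standard divisor is 3601593/61 ≈ 59042.508.
Standard quotas: P7 16.0548, P6 14.3280, P2 8.9427, P3 14.1017, P5 2.6553, P8 2.4445, P4 2.4729.
Lower quotas: P7 16, P6 14, P2 8, P3 14, P5 2, P8 2, P4 2 (sum 58, leaving 3 seats).
Remainders in descending order: P2 0.9427, P5 0.6553, P4 0.4729, P8 0.4445, P6 0.3280, P3 0.1017, P7 0.0548.
The surplus seats go to P2, P5, P4.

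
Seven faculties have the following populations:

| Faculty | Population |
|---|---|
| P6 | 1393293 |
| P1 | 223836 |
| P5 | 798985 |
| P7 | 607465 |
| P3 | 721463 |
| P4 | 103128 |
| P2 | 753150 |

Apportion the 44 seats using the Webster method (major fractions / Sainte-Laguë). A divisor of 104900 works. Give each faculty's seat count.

P6: 13, P1: 2, P5: 8, P7: 6, P3: 7, P4: 1, P2: 7

With modified divisor 104900: modified quotas P6 13.282, P1 2.134, P5 7.617, P7 5.791, P3 6.878, P4 0.983, P2 7.180.
Rounding to the nearest integer: P6 13, P1 2, P5 8, P7 6, P3 7, P4 1, P2 7 (total 44).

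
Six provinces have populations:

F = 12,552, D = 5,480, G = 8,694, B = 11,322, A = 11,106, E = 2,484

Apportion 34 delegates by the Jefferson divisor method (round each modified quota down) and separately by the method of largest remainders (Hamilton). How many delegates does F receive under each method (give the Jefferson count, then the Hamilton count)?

9 and 8

Jefferson: F 9, D 3, G 6, B 8, A 7, E 1.
Hamilton: F 8, D 4, G 6, B 7, A 7, E 2.
F gets 9 under Jefferson and 8 under Hamilton.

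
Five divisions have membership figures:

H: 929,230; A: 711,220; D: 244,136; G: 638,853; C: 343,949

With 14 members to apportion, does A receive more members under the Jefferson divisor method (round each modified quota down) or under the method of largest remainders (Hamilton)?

Jefferson: H 5, A 4, D 1, G 3, C 1.
Hamilton: H 5, A 3, D 1, G 3, C 2.
A gets 4 under Jefferson and 3 under Hamilton.

Jefferson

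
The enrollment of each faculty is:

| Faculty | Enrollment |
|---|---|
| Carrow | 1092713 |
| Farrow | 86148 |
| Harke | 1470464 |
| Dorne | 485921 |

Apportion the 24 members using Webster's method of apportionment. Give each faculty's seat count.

Carrow: 8, Farrow: 1, Harke: 11, Dorne: 4

Standard divisor 3135246/24 ≈ 130635.25; standard quotas: Carrow 8.365, Farrow 0.659, Harke 11.256, Dorne 3.720.
Rounding to the nearest integer gives Carrow 8, Farrow 1, Harke 11, Dorne 4 — total 24, matching the house size, so no adjustment is needed.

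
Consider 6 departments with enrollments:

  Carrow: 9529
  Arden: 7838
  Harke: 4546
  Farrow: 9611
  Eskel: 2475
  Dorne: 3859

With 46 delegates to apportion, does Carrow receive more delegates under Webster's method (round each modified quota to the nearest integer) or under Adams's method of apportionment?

Webster

Webster: Carrow 12, Arden 9, Harke 5, Farrow 12, Eskel 3, Dorne 5.
Adams: Carrow 11, Arden 9, Harke 6, Farrow 12, Eskel 3, Dorne 5.
Carrow gets 12 under Webster and 11 under Adams.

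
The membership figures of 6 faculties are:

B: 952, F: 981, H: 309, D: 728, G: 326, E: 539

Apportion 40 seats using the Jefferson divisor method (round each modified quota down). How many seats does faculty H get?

3

Standard divisor 3835/40 ≈ 95.875; standard quotas: B 9.930, F 10.232, H 3.223, D 7.593, G 3.400, E 5.622.
Rounding down gives 9, 10, 3, 7, 3, 5 = 37 seats, so the divisor must be adjusted.
With modified divisor 89.5: modified quotas B 10.637, F 10.961, H 3.453, D 8.134, G 3.642, E 6.022.
Rounding down: B 10, F 10, H 3, D 8, G 3, E 6 (total 40).
H receives 3.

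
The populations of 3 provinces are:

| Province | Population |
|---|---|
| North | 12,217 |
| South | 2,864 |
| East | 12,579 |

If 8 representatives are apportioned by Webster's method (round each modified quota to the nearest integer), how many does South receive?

1

Standard divisor 27660/8 ≈ 3457.5; standard quotas: North 3.533, South 0.828, East 3.638.
Rounding to the nearest integer gives 4, 1, 4 = 9 seats, so the divisor must be adjusted.
With modified divisor 3540: modified quotas North 3.451, South 0.809, East 3.553.
Rounding to the nearest integer: North 3, South 1, East 4 (total 8).
South receives 1.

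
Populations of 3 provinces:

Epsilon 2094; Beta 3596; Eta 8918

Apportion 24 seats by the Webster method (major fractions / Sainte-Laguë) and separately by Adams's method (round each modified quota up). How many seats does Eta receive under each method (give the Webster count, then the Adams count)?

Webster: Epsilon 3, Beta 6, Eta 15.
Adams: Epsilon 4, Beta 6, Eta 14.
Eta gets 15 under Webster and 14 under Adams.

15 and 14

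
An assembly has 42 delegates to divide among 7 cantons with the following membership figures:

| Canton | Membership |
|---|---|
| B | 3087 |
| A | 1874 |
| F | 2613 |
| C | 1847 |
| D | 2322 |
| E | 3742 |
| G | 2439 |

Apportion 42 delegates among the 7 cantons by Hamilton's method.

Standard divisor: 17924 ÷ 42 ≈ 426.762.
Standard quotas: B 7.234, A 4.391, F 6.123, C 4.328, D 5.441, E 8.768, G 5.715.
Lower quotas: B 7, A 4, F 6, C 4, D 5, E 8, G 5 (sum 39, leaving 3 seats).
Remainders in descending order: E 0.768, G 0.715, D 0.441, A 0.391, C 0.328, B 0.234, F 0.123.
The surplus seats go to E, G, D.

B 7, A 4, F 6, C 4, D 6, E 9, G 6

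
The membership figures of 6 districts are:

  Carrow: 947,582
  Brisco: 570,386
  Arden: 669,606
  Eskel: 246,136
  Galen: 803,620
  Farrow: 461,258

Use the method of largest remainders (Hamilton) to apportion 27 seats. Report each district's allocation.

Carrow=7, Brisco=4, Arden=5, Eskel=2, Galen=6, Farrow=3

Standard divisor: 3698588 ÷ 27 ≈ 136984.741.
Standard quotas: Carrow 6.9174, Brisco 4.1639, Arden 4.8882, Eskel 1.7968, Galen 5.8665, Farrow 3.3672.
Lower quotas: Carrow 6, Brisco 4, Arden 4, Eskel 1, Galen 5, Farrow 3 (sum 23, leaving 4 seats).
Remainders in descending order: Carrow 0.9174, Arden 0.8882, Galen 0.8665, Eskel 0.7968, Farrow 0.3672, Brisco 0.1639.
Largest remainders: Carrow, Arden, Galen, Eskel receive the extra seats.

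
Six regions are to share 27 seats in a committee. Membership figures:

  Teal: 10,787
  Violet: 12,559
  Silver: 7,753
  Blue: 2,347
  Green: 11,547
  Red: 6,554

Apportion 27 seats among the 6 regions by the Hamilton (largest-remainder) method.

Teal: 6, Violet: 7, Silver: 4, Blue: 1, Green: 6, Red: 3

The standard divisor is 51547/27 ≈ 1909.148.
Standard quotas: Teal 5.6502, Violet 6.5783, Silver 4.0610, Blue 1.2293, Green 6.0482, Red 3.4329.
Lower quotas: Teal 5, Violet 6, Silver 4, Blue 1, Green 6, Red 3 (sum 25, leaving 2 seats).
Remainders in descending order: Teal 0.6502, Violet 0.5783, Red 0.4329, Blue 0.2293, Silver 0.0610, Green 0.0482.
Largest remainders: Teal, Violet receive the extra seats.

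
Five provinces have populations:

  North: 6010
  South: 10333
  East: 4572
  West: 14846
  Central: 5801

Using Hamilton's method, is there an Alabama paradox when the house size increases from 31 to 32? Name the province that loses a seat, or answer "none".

At 31 seats: North 5, South 8, East 3, West 11, Central 4.
At 32 seats: North 5, South 8, East 4, West 11, Central 4.
No province's allocation decreased.

none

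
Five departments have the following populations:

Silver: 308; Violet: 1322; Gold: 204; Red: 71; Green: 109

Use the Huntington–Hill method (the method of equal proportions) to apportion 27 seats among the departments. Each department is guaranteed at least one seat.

Silver 4, Violet 17, Gold 3, Red 1, Green 2

With divisor 76: modified quotas Silver 4.053, Violet 17.395, Gold 2.684, Red 0.934, Green 1.434.
Geometric-mean thresholds: Silver √(4·5)=4.472, Violet √(17·18)=17.493, Gold √(2·3)=2.449, Red (min 1), Green √(1·2)=1.414.
Each quota rounded against its threshold gives Silver 4, Violet 17, Gold 3, Red 1, Green 2 (total 27).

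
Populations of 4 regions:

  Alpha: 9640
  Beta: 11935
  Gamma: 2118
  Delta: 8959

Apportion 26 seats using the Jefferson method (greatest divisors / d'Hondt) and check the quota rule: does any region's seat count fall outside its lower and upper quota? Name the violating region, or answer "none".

none

Standard quotas: Alpha 7.676, Beta 9.504, Gamma 1.687, Delta 7.134.
Jefferson allocation: Alpha 8, Beta 10, Gamma 1, Delta 7.
Every allocation lies between the lower and upper quota.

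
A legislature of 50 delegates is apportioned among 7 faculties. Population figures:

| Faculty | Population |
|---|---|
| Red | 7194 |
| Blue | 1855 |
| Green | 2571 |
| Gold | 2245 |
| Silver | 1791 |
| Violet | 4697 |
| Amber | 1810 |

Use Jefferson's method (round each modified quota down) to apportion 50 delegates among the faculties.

Red 16, Blue 4, Green 6, Gold 5, Silver 4, Violet 11, Amber 4

Standard divisor 22163/50 ≈ 443.26; standard quotas: Red 16.230, Blue 4.185, Green 5.800, Gold 5.065, Silver 4.041, Violet 10.596, Amber 4.083.
Rounding down gives 16, 4, 5, 5, 4, 10, 4 = 48 seats, so the divisor must be adjusted.
With modified divisor 425: modified quotas Red 16.927, Blue 4.365, Green 6.049, Gold 5.282, Silver 4.214, Violet 11.052, Amber 4.259.
Rounding down: Red 16, Blue 4, Green 6, Gold 5, Silver 4, Violet 11, Amber 4 (total 50).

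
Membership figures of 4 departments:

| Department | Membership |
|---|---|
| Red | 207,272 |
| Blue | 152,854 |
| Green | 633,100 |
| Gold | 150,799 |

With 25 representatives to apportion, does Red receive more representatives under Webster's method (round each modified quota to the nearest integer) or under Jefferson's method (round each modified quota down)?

Webster

Webster: Red 5, Blue 3, Green 14, Gold 3.
Jefferson: Red 4, Blue 3, Green 15, Gold 3.
Red gets 5 under Webster and 4 under Jefferson.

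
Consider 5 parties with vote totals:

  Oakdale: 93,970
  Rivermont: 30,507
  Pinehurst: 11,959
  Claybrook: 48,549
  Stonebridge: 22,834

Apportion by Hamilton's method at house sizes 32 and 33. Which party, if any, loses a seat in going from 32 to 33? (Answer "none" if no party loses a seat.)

At 32 seats: Oakdale 14, Rivermont 5, Pinehurst 2, Claybrook 7, Stonebridge 4.
At 33 seats: Oakdale 15, Rivermont 5, Pinehurst 2, Claybrook 8, Stonebridge 3.
Stonebridge drops from 4 to 3.

Stonebridge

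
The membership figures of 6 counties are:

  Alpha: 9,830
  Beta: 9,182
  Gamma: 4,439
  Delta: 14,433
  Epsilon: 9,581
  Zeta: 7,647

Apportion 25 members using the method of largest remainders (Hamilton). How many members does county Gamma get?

2

Total 55112; standard divisor 55112/25 ≈ 2204.48.
Standard quotas: Alpha 4.4591, Beta 4.1652, Gamma 2.0136, Delta 6.5471, Epsilon 4.3461, Zeta 3.4688.
Lower quotas: Alpha 4, Beta 4, Gamma 2, Delta 6, Epsilon 4, Zeta 3 (sum 23, leaving 2 seats).
Remainders in descending order: Delta 0.5471, Zeta 0.4688, Alpha 0.4591, Epsilon 0.3461, Beta 0.1652, Gamma 0.0136.
The surplus seats go to Delta, Zeta.
Gamma receives 2.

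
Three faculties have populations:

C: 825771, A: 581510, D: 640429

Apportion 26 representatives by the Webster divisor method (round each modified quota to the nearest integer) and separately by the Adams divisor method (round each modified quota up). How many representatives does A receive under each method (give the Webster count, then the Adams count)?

Webster: C 11, A 7, D 8.
Adams: C 10, A 8, D 8.
A gets 7 under Webster and 8 under Adams.

7 and 8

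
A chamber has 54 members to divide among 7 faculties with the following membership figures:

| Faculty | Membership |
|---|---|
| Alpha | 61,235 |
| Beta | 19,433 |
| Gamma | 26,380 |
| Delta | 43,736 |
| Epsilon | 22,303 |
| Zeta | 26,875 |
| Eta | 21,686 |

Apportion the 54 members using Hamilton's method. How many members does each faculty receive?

The standard divisor is 221648/54 ≈ 4104.593.
Standard quotas: Alpha 14.9187, Beta 4.7345, Gamma 6.4269, Delta 10.6554, Epsilon 5.4337, Zeta 6.5475, Eta 5.2834.
Lower quotas: Alpha 14, Beta 4, Gamma 6, Delta 10, Epsilon 5, Zeta 6, Eta 5 (sum 50, leaving 4 seats).
Remainders in descending order: Alpha 0.9187, Beta 0.7345, Delta 0.6554, Zeta 0.5475, Epsilon 0.4337, Gamma 0.4269, Eta 0.2834.
Largest remainders: Alpha, Beta, Delta, Zeta receive the extra seats.

Alpha: 15, Beta: 5, Gamma: 6, Delta: 11, Epsilon: 5, Zeta: 7, Eta: 5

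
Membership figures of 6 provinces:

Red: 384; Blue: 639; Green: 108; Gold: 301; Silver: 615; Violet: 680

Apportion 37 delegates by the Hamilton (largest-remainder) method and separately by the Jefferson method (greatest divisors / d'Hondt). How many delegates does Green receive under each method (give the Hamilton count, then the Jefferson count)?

Hamilton: Red 5, Blue 9, Green 2, Gold 4, Silver 8, Violet 9.
Jefferson: Red 5, Blue 9, Green 1, Gold 4, Silver 9, Violet 9.
Green gets 2 under Hamilton and 1 under Jefferson.

2 and 1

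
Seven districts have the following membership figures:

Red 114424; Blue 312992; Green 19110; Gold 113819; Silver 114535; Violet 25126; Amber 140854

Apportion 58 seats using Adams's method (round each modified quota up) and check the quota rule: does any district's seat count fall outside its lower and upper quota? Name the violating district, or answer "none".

Blue

Standard quotas: Red 7.893, Blue 21.589, Green 1.318, Gold 7.851, Silver 7.900, Violet 1.733, Amber 9.716.
Adams allocation: Red 8, Blue 20, Green 2, Gold 8, Silver 8, Violet 2, Amber 10.
Blue has quota 21.589 (lower 21, upper 22) but receives 20 — outside the quota interval.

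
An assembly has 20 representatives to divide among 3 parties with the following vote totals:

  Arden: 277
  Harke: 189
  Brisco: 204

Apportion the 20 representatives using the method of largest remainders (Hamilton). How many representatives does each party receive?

Arden=8, Harke=6, Brisco=6

The standard divisor is 670/20 ≈ 33.5.
Standard quotas: Arden 8.269, Harke 5.642, Brisco 6.090.
Lower quotas: Arden 8, Harke 5, Brisco 6 (sum 19, leaving 1 seat).
Remainders in descending order: Harke 0.642, Arden 0.269, Brisco 0.090.
Largest remainder: Harke receives the extra seat.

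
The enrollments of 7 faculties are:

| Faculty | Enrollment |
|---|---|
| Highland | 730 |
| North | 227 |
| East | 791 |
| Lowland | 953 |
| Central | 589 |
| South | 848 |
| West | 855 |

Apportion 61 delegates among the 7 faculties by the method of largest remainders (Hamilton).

Highland 9, North 3, East 10, Lowland 12, Central 7, South 10, West 10

The standard divisor is 4993/61 ≈ 81.852.
Standard quotas: Highland 8.918, North 2.773, East 9.664, Lowland 11.643, Central 7.196, South 10.360, West 10.446.
Lower quotas: Highland 8, North 2, East 9, Lowland 11, Central 7, South 10, West 10 (sum 57, leaving 4 seats).
Remainders in descending order: Highland 0.918, North 0.773, East 0.664, Lowland 0.643, West 0.446, South 0.360, Central 0.196.
Largest remainders: Highland, North, East, Lowland receive the extra seats.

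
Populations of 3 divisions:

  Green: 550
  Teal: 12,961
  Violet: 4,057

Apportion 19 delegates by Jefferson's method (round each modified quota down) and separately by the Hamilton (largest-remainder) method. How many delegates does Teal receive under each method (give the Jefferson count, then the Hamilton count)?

Jefferson: Green 0, Teal 15, Violet 4.
Hamilton: Green 1, Teal 14, Violet 4.
Teal gets 15 under Jefferson and 14 under Hamilton.

15 and 14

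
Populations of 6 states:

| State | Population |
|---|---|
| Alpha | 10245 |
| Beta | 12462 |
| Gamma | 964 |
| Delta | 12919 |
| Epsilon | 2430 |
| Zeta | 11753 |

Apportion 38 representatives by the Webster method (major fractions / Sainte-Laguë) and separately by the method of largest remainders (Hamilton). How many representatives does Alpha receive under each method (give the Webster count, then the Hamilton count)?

8 and 7

Webster: Alpha 8, Beta 9, Gamma 1, Delta 9, Epsilon 2, Zeta 9.
Hamilton: Alpha 7, Beta 9, Gamma 1, Delta 10, Epsilon 2, Zeta 9.
Alpha gets 8 under Webster and 7 under Hamilton.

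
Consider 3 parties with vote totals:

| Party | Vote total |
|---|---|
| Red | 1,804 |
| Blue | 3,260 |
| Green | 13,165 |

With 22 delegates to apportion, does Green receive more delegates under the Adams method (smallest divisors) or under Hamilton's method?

Hamilton

Adams: Red 3, Blue 4, Green 15.
Hamilton: Red 2, Blue 4, Green 16.
Green gets 15 under Adams and 16 under Hamilton.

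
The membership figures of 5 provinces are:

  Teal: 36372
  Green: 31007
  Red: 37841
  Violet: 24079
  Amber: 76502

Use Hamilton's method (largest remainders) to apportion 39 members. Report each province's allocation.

Standard divisor: 205801 ÷ 39 ≈ 5276.949.
Standard quotas: Teal 6.8926, Green 5.8759, Red 7.1710, Violet 4.5631, Amber 14.4974.
Lower quotas: Teal 6, Green 5, Red 7, Violet 4, Amber 14 (sum 36, leaving 3 seats).
Remainders in descending order: Teal 0.8926, Green 0.8759, Violet 0.5631, Amber 0.4974, Red 0.1710.
The surplus seats go to Teal, Green, Violet.

Teal: 7, Green: 6, Red: 7, Violet: 5, Amber: 14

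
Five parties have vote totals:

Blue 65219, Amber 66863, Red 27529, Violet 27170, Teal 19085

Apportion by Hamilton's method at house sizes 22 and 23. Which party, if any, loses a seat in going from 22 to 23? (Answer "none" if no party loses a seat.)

At 22 seats: Blue 7, Amber 7, Red 3, Violet 3, Teal 2.
At 23 seats: Blue 7, Amber 8, Red 3, Violet 3, Teal 2.
No party's allocation decreased.

none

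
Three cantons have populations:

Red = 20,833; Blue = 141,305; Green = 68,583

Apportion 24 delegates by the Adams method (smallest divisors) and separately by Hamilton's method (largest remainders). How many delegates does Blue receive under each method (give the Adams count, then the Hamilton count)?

Adams: Red 3, Blue 14, Green 7.
Hamilton: Red 2, Blue 15, Green 7.
Blue gets 14 under Adams and 15 under Hamilton.

14 and 15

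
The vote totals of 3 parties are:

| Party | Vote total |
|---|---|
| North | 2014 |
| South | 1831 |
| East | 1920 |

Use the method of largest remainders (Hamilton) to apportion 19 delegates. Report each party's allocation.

North 7, South 6, East 6

Total 5765; standard divisor 5765/19 ≈ 303.421.
Standard quotas: North 6.638, South 6.035, East 6.328.
Lower quotas: North 6, South 6, East 6 (sum 18, leaving 1 seat).
Remainders in descending order: North 0.638, East 0.328, South 0.035.
The surplus seat goes to North.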